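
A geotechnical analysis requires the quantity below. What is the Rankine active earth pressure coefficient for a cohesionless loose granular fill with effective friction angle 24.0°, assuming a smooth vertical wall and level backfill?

K_a = tan²(45° − φ/2) = tan²(33.00°) = 0.4217.

0.422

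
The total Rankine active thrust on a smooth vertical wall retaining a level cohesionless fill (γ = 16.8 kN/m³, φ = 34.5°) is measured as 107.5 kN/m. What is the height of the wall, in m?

K_a = 0.2768. P_a = ½ K_a γ H² ⇒ H = √(2P_a/(K_a γ)).
H = √(2×107.5/(0.2768×16.8)) = 6.799 m.

6.80 m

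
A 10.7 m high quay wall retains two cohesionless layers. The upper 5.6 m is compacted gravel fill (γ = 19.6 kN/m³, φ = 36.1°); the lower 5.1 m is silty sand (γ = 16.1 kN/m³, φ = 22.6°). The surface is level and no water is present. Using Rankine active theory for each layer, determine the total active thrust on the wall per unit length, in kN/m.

K_a1 = tan²(45°−36.1°/2) = 0.2585; K_a2 = tan²(45°−22.6°/2) = 0.4448.
Layer 1: σ at base = K_a1 γ₁ h₁ = 28.37 kPa; P₁ = ½×28.37×5.6 = 79.44.
Layer 2: σ_v at top = γ₁h₁ = 109.8; σ_h top = K_a2×109.8 = 48.82; σ_h base = K_a2×(109.8+16.1×5.1) = 85.34.
P₂ = ½(48.82+85.34)×5.1 = 342.1. Total P_a = 79.44+342.1 = 421.5 kN/m.

422 kN/m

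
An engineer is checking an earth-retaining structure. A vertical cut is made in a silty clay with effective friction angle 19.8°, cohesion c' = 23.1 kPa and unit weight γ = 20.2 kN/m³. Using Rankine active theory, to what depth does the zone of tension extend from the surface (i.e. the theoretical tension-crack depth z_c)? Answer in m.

3.25 m

K_a = tan²(45° − 19.8°/2) = 0.4939; √K_a = 0.7028.
The active pressure is zero where K_a γ z = 2c√K_a, so z_c = 2c/(γ√K_a) = 2×23.1/(20.2×0.7028) = 3.254 m.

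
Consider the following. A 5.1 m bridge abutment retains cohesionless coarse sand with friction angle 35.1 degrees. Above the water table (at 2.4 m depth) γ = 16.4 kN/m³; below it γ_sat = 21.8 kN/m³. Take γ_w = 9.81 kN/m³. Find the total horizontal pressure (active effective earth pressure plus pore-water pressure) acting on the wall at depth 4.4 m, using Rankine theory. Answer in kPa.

36.7 kPa

K_a = (1 − sin φ)/(1 + sin φ) = 0.2698.
γ' = 21.8 − 9.81 = 11.99 kN/m³.
Effective vertical stress at 4.4 m: σ'_v = 16.4×2.4 + 11.99×2.00 = 63.34 kPa.
σ'_h = K_a σ'_v = 0.2698 × 63.34 = 17.09 kPa; u = γ_w × 2.00 = 19.62 kPa.
Total σ_h = 17.09 + 19.62 = 36.71 kPa.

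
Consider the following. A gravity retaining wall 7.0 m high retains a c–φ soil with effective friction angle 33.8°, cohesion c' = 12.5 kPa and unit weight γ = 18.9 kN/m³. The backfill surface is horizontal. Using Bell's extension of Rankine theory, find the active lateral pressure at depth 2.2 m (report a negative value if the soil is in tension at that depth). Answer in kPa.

K_a = (1 − sin φ)/(1 + sin φ) = 0.2851.
σ_a = K_a γ z − 2c√K_a = 0.2851×18.9×2.2 − 2×12.5×0.5340 = -1.494 kPa.

-1.49 kPa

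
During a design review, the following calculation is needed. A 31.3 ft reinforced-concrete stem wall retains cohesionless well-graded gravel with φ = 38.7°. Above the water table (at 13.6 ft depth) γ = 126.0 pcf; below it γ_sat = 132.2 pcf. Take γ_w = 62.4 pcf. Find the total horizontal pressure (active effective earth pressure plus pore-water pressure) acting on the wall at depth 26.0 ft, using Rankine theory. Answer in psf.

K_a = (1 − sin φ)/(1 + sin φ) = 0.2306.
γ' = 132.2 − 62.4 = 69.80 pcf.
Effective vertical stress at 26.0 ft: σ'_v = 126.0×13.6 + 69.80×12.4 = 2579 psf.
σ'_h = K_a σ'_v = 0.2306 × 2579 = 594.7 psf; u = γ_w × 12.4 = 773.8 psf.
Total σ_h = 594.7 + 773.8 = 1368 psf.

1370 psf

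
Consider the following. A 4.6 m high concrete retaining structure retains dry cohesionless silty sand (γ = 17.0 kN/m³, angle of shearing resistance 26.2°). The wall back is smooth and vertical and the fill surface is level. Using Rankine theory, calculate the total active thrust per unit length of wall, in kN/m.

69.7 kN/m

K_a = tan²(45° − φ/2) = 0.3874.
P_a = ½ K_a γ H² = 0.5 × 0.3874 × 17.0 × 4.6² = 69.68 kN/m.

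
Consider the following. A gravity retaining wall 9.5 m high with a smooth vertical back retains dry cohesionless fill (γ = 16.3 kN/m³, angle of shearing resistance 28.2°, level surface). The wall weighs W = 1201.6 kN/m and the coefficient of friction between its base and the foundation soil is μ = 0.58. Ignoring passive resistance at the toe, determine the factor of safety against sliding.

2.65

K_a = tan²(45° − 28.2°/2) = 0.3582.
P_a = ½K_aγH² = 0.5×0.3582×16.3×9.5² = 263.5 kN/m, acting at H/3 = 3.167 m above the base.
FS_sliding = μW / P_a = 0.58×1201.6 / 263.5 = 2.645.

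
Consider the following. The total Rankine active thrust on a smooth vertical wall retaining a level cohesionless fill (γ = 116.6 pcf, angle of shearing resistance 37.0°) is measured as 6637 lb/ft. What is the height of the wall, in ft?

K_a = 0.2486. P_a = ½ K_a γ H² ⇒ H = √(2P_a/(K_a γ)).
H = √(2×6637/(0.2486×116.6)) = 21.40 ft.

21.4 ft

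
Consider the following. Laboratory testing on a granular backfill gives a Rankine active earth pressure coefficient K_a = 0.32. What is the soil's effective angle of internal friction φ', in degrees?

K_a = tan²(45° − φ/2) ⇒ 45° − φ/2 = arctan(√0.32) = 29.50°.
φ = 2(45° − 29.50°) = 31.01°.

31.0°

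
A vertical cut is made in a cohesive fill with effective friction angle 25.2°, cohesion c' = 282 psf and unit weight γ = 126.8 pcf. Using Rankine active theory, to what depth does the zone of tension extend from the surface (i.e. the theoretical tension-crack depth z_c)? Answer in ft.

7.01 ft

K_a = tan²(45° − 25.2°/2) = 0.4027; √K_a = 0.6346.
The active pressure is zero where K_a γ z = 2c√K_a, so z_c = 2c/(γ√K_a) = 2×282/(126.8×0.6346) = 7.009 ft.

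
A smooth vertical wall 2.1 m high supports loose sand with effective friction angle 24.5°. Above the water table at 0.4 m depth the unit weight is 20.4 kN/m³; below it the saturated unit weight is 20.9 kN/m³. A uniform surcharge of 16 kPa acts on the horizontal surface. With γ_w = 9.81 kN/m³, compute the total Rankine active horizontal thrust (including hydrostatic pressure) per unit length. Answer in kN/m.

K_a = tan²(45° − φ/2) = 0.4137.
γ' = 20.9 − 9.81 = 11.09 kN/m³. h₂ = H − d_w = 1.7 m.
σ'_h: at surface K_a·q = 6.620; at WT K_a(q+γd_w) = 9.996; at base K_a(q+γd_w+γ'h₂) = 17.80 kPa.
P₁ = ½(6.620+9.996)×0.4 = 3.323; P₂ = ½(9.996+17.80)×1.7 = 23.62; P_w = ½γ_w h₂² = 14.18.
Total = 3.323+23.62+14.18 = 41.12 kN/m.

41.1 kN/m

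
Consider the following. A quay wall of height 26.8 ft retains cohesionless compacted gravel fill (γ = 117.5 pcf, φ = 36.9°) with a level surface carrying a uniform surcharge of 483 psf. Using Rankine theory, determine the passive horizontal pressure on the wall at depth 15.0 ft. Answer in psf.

K_p = (1 + sin φ)/(1 − sin φ) = 4.005.
σ_v = γz + q = 117.5 × 15.0 + 483 = 2246 psf.
σ_h = K_p σ_v = 4.005 × 2246 = 8994 psf.

8990 psf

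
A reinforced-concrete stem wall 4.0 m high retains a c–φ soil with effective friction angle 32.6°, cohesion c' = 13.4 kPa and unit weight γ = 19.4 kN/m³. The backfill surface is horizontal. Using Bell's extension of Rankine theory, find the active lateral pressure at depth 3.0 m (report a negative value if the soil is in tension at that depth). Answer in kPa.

K_a = (1 − sin φ)/(1 + sin φ) = 0.2997.
σ_a = K_a γ z − 2c√K_a = 0.2997×19.4×3.0 − 2×13.4×0.5475 = 2.772 kPa.

2.77 kPa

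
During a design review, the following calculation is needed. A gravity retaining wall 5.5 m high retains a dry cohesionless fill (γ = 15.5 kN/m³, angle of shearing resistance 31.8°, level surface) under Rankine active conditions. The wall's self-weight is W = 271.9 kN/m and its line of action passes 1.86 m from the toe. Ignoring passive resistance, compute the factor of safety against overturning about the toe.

3.80

K_a = tan²(45° − 31.8°/2) = 0.3098.
P_a = ½K_aγH² = 0.5×0.3098×15.5×5.5² = 72.63 kN/m, acting at H/3 = 1.833 m above the base.
Overturning moment M_o = P_a × H/3 = 72.63 × 1.833 = 133.2.
Resisting moment M_r = W × 1.86 = 271.9 × 1.86 = 505.7.
FS_overturning = M_r/M_o = 505.7/133.2 = 3.798.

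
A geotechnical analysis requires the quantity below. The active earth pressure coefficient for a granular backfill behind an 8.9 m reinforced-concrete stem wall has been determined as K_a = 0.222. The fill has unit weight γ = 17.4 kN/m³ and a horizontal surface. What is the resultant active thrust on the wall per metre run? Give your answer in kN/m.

P = ½ K_a γ H² = 0.5 × 0.222 × 17.4 × 8.9² = 153.0 kN/m.

153 kN/m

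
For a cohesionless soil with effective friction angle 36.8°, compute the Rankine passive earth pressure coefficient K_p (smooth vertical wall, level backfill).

K_p = (1 + sin φ)/(1 − sin φ) = tan²(45° + 36.8°/2) = 3.988.

3.99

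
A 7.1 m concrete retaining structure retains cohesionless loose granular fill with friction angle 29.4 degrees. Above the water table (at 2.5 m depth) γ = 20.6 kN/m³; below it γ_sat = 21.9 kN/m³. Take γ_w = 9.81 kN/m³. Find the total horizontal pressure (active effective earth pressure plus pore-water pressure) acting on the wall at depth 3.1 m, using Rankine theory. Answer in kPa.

25.9 kPa

K_a = (1 − sin φ)/(1 + sin φ) = 0.3415.
γ' = 21.9 − 9.81 = 12.09 kN/m³.
Effective vertical stress at 3.1 m: σ'_v = 20.6×2.5 + 12.09×0.600 = 58.75 kPa.
σ'_h = K_a σ'_v = 0.3415 × 58.75 = 20.06 kPa; u = γ_w × 0.600 = 5.886 kPa.
Total σ_h = 20.06 + 5.886 = 25.95 kPa.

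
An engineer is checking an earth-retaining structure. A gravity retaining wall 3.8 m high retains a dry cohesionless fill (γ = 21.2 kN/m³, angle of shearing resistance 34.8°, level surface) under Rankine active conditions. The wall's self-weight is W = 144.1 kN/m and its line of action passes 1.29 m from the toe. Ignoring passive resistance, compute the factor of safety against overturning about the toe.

3.51

K_a = tan²(45° − 34.8°/2) = 0.2733.
P_a = ½K_aγH² = 0.5×0.2733×21.2×3.8² = 41.83 kN/m, acting at H/3 = 1.267 m above the base.
Overturning moment M_o = P_a × H/3 = 41.83 × 1.267 = 52.99.
Resisting moment M_r = W × 1.29 = 144.1 × 1.29 = 185.9.
FS_overturning = M_r/M_o = 185.9/52.99 = 3.508.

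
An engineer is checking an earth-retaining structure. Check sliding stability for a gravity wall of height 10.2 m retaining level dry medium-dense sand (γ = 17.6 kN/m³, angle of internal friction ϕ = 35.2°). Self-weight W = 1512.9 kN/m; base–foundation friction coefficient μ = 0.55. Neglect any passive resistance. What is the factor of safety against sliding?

K_a = tan²(45° − 35.2°/2) = 0.2687.
P_a = ½K_aγH² = 0.5×0.2687×17.6×10.2² = 246.0 kN/m, acting at H/3 = 3.400 m above the base.
FS_sliding = μW / P_a = 0.55×1512.9 / 246.0 = 3.383.

3.38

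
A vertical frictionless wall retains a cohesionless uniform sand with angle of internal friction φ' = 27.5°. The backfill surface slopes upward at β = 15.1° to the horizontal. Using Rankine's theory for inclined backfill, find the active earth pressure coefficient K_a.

K_a = cos β · (cos β − √(cos²β − cos²φ)) / (cos β + √(cos²β − cos²φ)).
cos β = 0.9655, cos φ = 0.8870, √(cos²β − cos²φ) = 0.3812.
K_a = 0.9655 × (0.9655 − 0.3812)/(0.9655 + 0.3812) = 0.4188.

0.419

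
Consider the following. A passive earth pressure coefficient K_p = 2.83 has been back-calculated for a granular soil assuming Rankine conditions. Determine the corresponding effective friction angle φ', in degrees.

K_p = (1+sin φ)/(1−sin φ) ⇒ sin φ = (K_p − 1)/(K_p + 1) = 0.4778.
φ = arcsin(0.4778) = 28.54°.

28.5°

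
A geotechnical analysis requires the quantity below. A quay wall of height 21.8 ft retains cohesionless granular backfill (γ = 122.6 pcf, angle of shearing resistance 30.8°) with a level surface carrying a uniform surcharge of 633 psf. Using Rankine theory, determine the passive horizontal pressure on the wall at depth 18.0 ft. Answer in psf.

8800 psf

K_p = (1 + sin φ)/(1 − sin φ) = 3.099.
σ_v = γz + q = 122.6 × 18.0 + 633 = 2840 psf.
σ_h = K_p σ_v = 3.099 × 2840 = 8800 psf.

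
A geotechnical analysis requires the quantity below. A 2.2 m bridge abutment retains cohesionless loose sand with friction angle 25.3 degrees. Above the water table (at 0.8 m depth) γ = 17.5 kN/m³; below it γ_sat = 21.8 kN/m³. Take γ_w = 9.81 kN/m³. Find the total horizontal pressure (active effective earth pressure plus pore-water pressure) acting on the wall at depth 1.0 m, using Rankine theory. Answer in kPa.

8.54 kPa

K_a = (1 − sin φ)/(1 + sin φ) = 0.4012.
γ' = 21.8 − 9.81 = 11.99 kN/m³.
Effective vertical stress at 1.0 m: σ'_v = 17.5×0.8 + 11.99×0.200 = 16.40 kPa.
σ'_h = K_a σ'_v = 0.4012 × 16.40 = 6.579 kPa; u = γ_w × 0.200 = 1.962 kPa.
Total σ_h = 6.579 + 1.962 = 8.541 kPa.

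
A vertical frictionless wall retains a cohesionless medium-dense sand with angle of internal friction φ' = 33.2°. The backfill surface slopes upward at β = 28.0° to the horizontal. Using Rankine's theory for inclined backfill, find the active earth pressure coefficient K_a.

K_a = cos β · (cos β − √(cos²β − cos²φ)) / (cos β + √(cos²β − cos²φ)).
cos β = 0.8829, cos φ = 0.8368, √(cos²β − cos²φ) = 0.2818.
K_a = 0.8829 × (0.8829 − 0.2818)/(0.8829 + 0.2818) = 0.4557.

0.456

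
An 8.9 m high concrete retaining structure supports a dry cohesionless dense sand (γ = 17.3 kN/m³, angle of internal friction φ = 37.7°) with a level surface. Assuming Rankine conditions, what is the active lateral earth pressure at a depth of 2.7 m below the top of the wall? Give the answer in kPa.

K_a = (1 − sin φ)/(1 + sin φ) = 0.2411.
σ_h = K_a γ z = 0.2411 × 17.3 × 2.7 = 11.26 kPa.

11.3 kPa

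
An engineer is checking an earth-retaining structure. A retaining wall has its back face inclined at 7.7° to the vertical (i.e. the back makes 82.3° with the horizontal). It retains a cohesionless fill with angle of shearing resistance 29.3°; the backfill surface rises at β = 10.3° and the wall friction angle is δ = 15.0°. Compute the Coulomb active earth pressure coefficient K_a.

0.426

K_a = sin²(α+φ) / [sin²α · sin(α−δ) · (1 + √{sin(φ+δ)sin(φ−β) / (sin(α−δ)sin(α+β))})²].
With α = 82.3°, φ = 29.3°, δ = 15.0°, β = 10.3°: K_a = 0.4260.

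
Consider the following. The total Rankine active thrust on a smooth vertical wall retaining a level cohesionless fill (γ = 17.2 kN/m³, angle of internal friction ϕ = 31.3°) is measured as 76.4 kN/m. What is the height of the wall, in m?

5.30 m

K_a = 0.3162. P_a = ½ K_a γ H² ⇒ H = √(2P_a/(K_a γ)).
H = √(2×76.4/(0.3162×17.2)) = 5.300 m.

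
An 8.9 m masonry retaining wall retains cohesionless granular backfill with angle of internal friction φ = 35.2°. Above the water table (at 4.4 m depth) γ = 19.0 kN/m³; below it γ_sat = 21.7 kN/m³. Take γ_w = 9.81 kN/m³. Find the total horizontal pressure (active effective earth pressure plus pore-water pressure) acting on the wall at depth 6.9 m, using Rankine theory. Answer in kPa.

K_a = (1 − sin φ)/(1 + sin φ) = 0.2687.
γ' = 21.7 − 9.81 = 11.89 kN/m³.
Effective vertical stress at 6.9 m: σ'_v = 19.0×4.4 + 11.89×2.50 = 113.3 kPa.
σ'_h = K_a σ'_v = 0.2687 × 113.3 = 30.45 kPa; u = γ_w × 2.50 = 24.53 kPa.
Total σ_h = 30.45 + 24.53 = 54.97 kPa.

55.0 kPa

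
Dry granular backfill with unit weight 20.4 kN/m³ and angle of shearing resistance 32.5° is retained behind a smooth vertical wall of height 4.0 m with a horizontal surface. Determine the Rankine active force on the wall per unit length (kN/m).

49.1 kN/m

K_a = tan²(45° − φ/2) = 0.3010.
P_a = ½ K_a γ H² = 0.5 × 0.3010 × 20.4 × 4.0² = 49.12 kN/m.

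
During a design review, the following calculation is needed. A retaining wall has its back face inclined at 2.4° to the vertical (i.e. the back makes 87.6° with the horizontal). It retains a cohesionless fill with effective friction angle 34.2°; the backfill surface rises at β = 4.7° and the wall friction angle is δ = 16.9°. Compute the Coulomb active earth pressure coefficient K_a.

K_a = sin²(α+φ) / [sin²α · sin(α−δ) · (1 + √{sin(φ+δ)sin(φ−β) / (sin(α−δ)sin(α+β))})²].
With α = 87.6°, φ = 34.2°, δ = 16.9°, β = 4.7°: K_a = 0.2859.

0.286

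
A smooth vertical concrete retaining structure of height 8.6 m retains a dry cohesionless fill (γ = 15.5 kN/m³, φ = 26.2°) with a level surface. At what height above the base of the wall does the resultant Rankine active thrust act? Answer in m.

K_a = 0.3874.
The pressure distribution is triangular, so the resultant acts at H/3 above the base = 8.6/3 = 2.867 m.

2.87 m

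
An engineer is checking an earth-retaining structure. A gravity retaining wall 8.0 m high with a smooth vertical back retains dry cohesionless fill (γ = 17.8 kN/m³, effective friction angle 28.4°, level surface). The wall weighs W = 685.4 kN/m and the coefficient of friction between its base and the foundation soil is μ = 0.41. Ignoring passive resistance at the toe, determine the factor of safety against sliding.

K_a = tan²(45° − 28.4°/2) = 0.3554.
P_a = ½K_aγH² = 0.5×0.3554×17.8×8.0² = 202.4 kN/m, acting at H/3 = 2.667 m above the base.
FS_sliding = μW / P_a = 0.41×685.4 / 202.4 = 1.388.

1.39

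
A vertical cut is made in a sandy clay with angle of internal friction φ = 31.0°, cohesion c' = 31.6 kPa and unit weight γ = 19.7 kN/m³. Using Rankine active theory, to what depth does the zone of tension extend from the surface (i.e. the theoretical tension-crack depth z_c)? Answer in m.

5.67 m

K_a = tan²(45° − 31.0°/2) = 0.3201; √K_a = 0.5658.
The active pressure is zero where K_a γ z = 2c√K_a, so z_c = 2c/(γ√K_a) = 2×31.6/(19.7×0.5658) = 5.670 m.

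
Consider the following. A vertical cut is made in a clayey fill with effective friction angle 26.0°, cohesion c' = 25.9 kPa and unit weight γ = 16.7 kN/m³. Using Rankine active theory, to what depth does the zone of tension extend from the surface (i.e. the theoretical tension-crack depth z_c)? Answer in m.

K_a = tan²(45° − 26.0°/2) = 0.3905; √K_a = 0.6249.
The active pressure is zero where K_a γ z = 2c√K_a, so z_c = 2c/(γ√K_a) = 2×25.9/(16.7×0.6249) = 4.964 m.

4.96 m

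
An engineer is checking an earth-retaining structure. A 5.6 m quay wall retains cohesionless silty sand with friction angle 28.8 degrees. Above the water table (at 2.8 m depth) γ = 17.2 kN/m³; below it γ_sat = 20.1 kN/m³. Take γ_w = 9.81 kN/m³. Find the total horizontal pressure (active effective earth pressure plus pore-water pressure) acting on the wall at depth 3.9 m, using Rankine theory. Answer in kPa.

K_a = (1 − sin φ)/(1 + sin φ) = 0.3498.
γ' = 20.1 − 9.81 = 10.29 kN/m³.
Effective vertical stress at 3.9 m: σ'_v = 17.2×2.8 + 10.29×1.10 = 59.48 kPa.
σ'_h = K_a σ'_v = 0.3498 × 59.48 = 20.80 kPa; u = γ_w × 1.10 = 10.79 kPa.
Total σ_h = 20.80 + 10.79 = 31.59 kPa.

31.6 kPa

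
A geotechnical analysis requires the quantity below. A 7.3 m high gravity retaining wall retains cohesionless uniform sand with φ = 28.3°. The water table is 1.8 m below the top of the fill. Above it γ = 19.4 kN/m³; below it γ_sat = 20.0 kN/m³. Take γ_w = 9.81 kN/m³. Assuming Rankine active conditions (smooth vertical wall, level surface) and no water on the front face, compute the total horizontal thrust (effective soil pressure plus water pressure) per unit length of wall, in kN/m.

K_a = tan²(45° − φ/2) = 0.3568.
γ' = 20.0 − 9.81 = 10.19 kN/m³. Depth below WT = 5.5 m.
σ'_h at WT = K_a γ d_w = 12.46 kPa; at base = 12.46 + K_a γ' × 5.5 = 32.45 kPa.
P₁ (0–1.8 m) = ½×12.46×1.8 = 11.21. P₂ (1.8–7.3 m) = ½(12.46+32.45)×5.5 = 123.5.
P_w = ½ γ_w h₂² = 0.5×9.81×5.5² = 148.4. Total = 11.21+123.5+148.4 = 283.1 kN/m.

283 kN/m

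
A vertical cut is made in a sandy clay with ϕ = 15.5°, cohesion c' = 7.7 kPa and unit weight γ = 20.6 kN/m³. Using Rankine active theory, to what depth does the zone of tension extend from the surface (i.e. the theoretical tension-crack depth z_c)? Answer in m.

0.983 m

K_a = tan²(45° − 15.5°/2) = 0.5782; √K_a = 0.7604.
The active pressure is zero where K_a γ z = 2c√K_a, so z_c = 2c/(γ√K_a) = 2×7.7/(20.6×0.7604) = 0.9831 m.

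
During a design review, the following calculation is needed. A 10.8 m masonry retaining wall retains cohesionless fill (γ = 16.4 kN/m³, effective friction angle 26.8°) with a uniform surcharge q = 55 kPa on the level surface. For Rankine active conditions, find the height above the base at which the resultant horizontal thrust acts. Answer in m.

4.29 m

K_a = 0.3785.
Triangular part P₁ = ½K_aγH² = 362.0 at H/3 = 3.600 m; rectangular part P₂ = K_a q H = 224.8 at H/2 = 5.400 m.
ȳ = (P₁·3.600 + P₂·5.400)/(P₁+P₂) = 4.290 m.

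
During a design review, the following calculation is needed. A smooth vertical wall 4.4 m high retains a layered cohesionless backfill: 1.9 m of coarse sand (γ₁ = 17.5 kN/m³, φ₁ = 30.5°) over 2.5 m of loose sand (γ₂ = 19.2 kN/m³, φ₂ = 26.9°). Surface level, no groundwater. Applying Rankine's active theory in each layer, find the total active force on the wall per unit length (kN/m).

64.3 kN/m

K_a1 = tan²(45°−30.5°/2) = 0.3267; K_a2 = tan²(45°−26.9°/2) = 0.3770.
Layer 1: σ at base = K_a1 γ₁ h₁ = 10.86 kPa; P₁ = ½×10.86×1.9 = 10.32.
Layer 2: σ_v at top = γ₁h₁ = 33.25; σ_h top = K_a2×33.25 = 12.54; σ_h base = K_a2×(33.25+19.2×2.5) = 30.63.
P₂ = ½(12.54+30.63)×2.5 = 53.96. Total P_a = 10.32+53.96 = 64.28 kN/m.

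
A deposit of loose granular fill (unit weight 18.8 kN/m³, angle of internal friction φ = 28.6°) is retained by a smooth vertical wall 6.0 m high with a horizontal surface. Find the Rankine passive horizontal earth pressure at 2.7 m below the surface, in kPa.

144 kPa

K_p = (1 + sin φ)/(1 − sin φ) = 2.837.
σ_h = K_p γ z = 2.837 × 18.8 × 2.7 = 144.0 kPa.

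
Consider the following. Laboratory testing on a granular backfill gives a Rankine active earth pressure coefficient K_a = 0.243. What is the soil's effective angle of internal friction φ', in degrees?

37.5°

K_a = tan²(45° − φ/2) ⇒ 45° − φ/2 = arctan(√0.243) = 26.24°.
φ = 2(45° − 26.24°) = 37.52°.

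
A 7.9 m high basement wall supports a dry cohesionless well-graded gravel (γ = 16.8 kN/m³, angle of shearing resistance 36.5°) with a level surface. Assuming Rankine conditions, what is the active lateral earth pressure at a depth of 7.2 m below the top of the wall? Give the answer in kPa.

K_a = (1 − sin φ)/(1 + sin φ) = 0.2541.
σ_h = K_a γ z = 0.2541 × 16.8 × 7.2 = 30.73 kPa.

30.7 kPa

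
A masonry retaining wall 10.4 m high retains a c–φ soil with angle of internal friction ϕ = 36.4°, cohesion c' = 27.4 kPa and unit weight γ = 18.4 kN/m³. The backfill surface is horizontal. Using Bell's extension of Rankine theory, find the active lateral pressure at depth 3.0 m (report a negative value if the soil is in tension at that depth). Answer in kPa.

-13.6 kPa

K_a = (1 − sin φ)/(1 + sin φ) = 0.2552.
σ_a = K_a γ z − 2c√K_a = 0.2552×18.4×3.0 − 2×27.4×0.5051 = -13.60 kPa.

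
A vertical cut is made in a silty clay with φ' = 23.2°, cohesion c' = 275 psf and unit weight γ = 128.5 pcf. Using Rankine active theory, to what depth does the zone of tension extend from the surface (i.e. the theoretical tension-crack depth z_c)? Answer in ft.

6.49 ft

K_a = tan²(45° − 23.2°/2) = 0.4348; √K_a = 0.6594.
The active pressure is zero where K_a γ z = 2c√K_a, so z_c = 2c/(γ√K_a) = 2×275/(128.5×0.6594) = 6.491 ft.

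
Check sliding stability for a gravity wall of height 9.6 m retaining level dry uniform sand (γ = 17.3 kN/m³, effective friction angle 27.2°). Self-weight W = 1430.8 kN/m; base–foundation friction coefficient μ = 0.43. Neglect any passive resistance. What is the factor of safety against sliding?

K_a = tan²(45° − 27.2°/2) = 0.3726.
P_a = ½K_aγH² = 0.5×0.3726×17.3×9.6² = 297.0 kN/m, acting at H/3 = 3.200 m above the base.
FS_sliding = μW / P_a = 0.43×1430.8 / 297.0 = 2.071.

2.07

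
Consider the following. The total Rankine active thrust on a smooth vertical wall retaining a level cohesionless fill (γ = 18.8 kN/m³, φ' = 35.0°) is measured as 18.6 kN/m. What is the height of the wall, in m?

2.70 m

K_a = 0.2710. P_a = ½ K_a γ H² ⇒ H = √(2P_a/(K_a γ)).
H = √(2×18.6/(0.2710×18.8)) = 2.702 m.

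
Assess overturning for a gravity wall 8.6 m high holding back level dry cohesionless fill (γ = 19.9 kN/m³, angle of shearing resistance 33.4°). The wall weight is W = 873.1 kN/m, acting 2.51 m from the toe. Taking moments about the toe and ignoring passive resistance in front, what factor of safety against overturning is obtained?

3.58

K_a = tan²(45° − 33.4°/2) = 0.2899.
P_a = ½K_aγH² = 0.5×0.2899×19.9×8.6² = 213.4 kN/m, acting at H/3 = 2.867 m above the base.
Overturning moment M_o = P_a × H/3 = 213.4 × 2.867 = 611.6.
Resisting moment M_r = W × 2.51 = 873.1 × 2.51 = 2191.
FS_overturning = M_r/M_o = 2191/611.6 = 3.583.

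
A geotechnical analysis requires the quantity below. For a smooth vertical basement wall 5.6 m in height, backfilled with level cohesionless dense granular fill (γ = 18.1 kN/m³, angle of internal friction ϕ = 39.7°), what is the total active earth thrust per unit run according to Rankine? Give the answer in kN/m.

62.6 kN/m

K_a = tan²(45° − φ/2) = 0.2204.
P_a = ½ K_a γ H² = 0.5 × 0.2204 × 18.1 × 5.6² = 62.56 kN/m.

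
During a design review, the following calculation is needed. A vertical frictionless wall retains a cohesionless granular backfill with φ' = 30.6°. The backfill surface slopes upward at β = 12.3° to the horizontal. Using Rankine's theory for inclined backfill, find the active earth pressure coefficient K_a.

0.349

K_a = cos β · (cos β − √(cos²β − cos²φ)) / (cos β + √(cos²β − cos²φ)).
cos β = 0.9770, cos φ = 0.8607, √(cos²β − cos²φ) = 0.4623.
K_a = 0.9770 × (0.9770 − 0.4623)/(0.9770 + 0.4623) = 0.3494.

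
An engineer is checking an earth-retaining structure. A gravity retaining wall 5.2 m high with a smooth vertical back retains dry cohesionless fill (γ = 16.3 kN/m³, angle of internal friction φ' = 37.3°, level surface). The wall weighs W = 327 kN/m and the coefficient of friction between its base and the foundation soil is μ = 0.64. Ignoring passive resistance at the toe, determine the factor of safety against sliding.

K_a = tan²(45° − 37.3°/2) = 0.2453.
P_a = ½K_aγH² = 0.5×0.2453×16.3×5.2² = 54.07 kN/m, acting at H/3 = 1.733 m above the base.
FS_sliding = μW / P_a = 0.64×327 / 54.07 = 3.871.

3.87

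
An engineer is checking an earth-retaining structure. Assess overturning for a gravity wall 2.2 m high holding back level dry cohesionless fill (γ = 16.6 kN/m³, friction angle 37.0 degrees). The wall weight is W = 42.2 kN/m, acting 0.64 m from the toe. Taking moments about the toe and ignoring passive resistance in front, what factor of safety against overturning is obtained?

3.69

K_a = tan²(45° − 37.0°/2) = 0.2486.
P_a = ½K_aγH² = 0.5×0.2486×16.6×2.2² = 9.986 kN/m, acting at H/3 = 0.7333 m above the base.
Overturning moment M_o = P_a × H/3 = 9.986 × 0.7333 = 7.323.
Resisting moment M_r = W × 0.64 = 42.2 × 0.64 = 27.01.
FS_overturning = M_r/M_o = 27.01/7.323 = 3.688.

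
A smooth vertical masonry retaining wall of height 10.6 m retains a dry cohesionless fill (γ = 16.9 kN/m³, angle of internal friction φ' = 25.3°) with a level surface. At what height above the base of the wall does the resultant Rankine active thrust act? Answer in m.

K_a = 0.4012.
The pressure distribution is triangular, so the resultant acts at H/3 above the base = 10.6/3 = 3.533 m.

3.53 m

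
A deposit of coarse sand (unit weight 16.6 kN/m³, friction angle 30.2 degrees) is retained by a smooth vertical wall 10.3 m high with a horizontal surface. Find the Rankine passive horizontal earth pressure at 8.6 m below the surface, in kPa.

432 kPa

K_p = (1 + sin φ)/(1 − sin φ) = 3.024.
σ_h = K_p γ z = 3.024 × 16.6 × 8.6 = 431.7 kPa.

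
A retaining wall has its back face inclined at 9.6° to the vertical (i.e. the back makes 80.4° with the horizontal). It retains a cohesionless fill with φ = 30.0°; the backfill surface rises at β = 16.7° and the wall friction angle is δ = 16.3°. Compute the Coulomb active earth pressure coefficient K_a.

K_a = sin²(α+φ) / [sin²α · sin(α−δ) · (1 + √{sin(φ+δ)sin(φ−β) / (sin(α−δ)sin(α+β))})²].
With α = 80.4°, φ = 30.0°, δ = 16.3°, β = 16.7°: K_a = 0.4901.

0.490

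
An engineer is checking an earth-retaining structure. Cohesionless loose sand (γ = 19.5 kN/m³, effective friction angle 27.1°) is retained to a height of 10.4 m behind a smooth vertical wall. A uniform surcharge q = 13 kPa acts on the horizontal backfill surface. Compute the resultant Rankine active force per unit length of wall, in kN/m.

K_a = tan²(45° − φ/2) = 0.3741.
Soil triangle: ½ K_a γ H² = 0.5×0.3741×19.5×10.4² = 394.5 kN/m.
Surcharge rectangle: K_a q H = 0.3741×13×10.4 = 50.57 kN/m.
Total = 394.5 + 50.57 = 445.0 kN/m.

445 kN/m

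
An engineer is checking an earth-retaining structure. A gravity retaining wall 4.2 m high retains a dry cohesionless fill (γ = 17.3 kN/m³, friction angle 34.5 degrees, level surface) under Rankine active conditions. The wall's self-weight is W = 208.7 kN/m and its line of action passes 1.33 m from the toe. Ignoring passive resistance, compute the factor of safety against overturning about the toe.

4.69

K_a = tan²(45° − 34.5°/2) = 0.2768.
P_a = ½K_aγH² = 0.5×0.2768×17.3×4.2² = 42.24 kN/m, acting at H/3 = 1.400 m above the base.
Overturning moment M_o = P_a × H/3 = 42.24 × 1.400 = 59.13.
Resisting moment M_r = W × 1.33 = 208.7 × 1.33 = 277.6.
FS_overturning = M_r/M_o = 277.6/59.13 = 4.694.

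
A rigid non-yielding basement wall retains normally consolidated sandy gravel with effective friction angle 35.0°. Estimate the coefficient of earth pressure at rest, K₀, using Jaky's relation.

0.426

K₀ = 1 − sin φ' = 1 − sin 35.0° = 0.4264.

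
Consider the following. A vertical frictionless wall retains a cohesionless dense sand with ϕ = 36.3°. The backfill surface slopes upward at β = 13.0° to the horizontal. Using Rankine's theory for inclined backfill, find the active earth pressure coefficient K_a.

K_a = cos β · (cos β − √(cos²β − cos²φ)) / (cos β + √(cos²β − cos²φ)).
cos β = 0.9744, cos φ = 0.8059, √(cos²β − cos²φ) = 0.5476.
K_a = 0.9744 × (0.9744 − 0.5476)/(0.9744 + 0.5476) = 0.2732.

0.273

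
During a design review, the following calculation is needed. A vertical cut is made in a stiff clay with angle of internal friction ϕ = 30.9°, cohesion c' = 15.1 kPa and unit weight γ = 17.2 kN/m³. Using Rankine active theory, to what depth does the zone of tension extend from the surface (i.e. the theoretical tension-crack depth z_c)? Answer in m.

K_a = tan²(45° − 30.9°/2) = 0.3214; √K_a = 0.5669.
The active pressure is zero where K_a γ z = 2c√K_a, so z_c = 2c/(γ√K_a) = 2×15.1/(17.2×0.5669) = 3.097 m.

3.10 m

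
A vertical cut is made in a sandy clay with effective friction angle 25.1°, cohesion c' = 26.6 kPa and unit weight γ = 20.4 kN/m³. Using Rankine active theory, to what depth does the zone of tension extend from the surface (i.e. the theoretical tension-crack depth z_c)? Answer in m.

4.10 m

K_a = tan²(45° − 25.1°/2) = 0.4043; √K_a = 0.6358.
The active pressure is zero where K_a γ z = 2c√K_a, so z_c = 2c/(γ√K_a) = 2×26.6/(20.4×0.6358) = 4.101 m.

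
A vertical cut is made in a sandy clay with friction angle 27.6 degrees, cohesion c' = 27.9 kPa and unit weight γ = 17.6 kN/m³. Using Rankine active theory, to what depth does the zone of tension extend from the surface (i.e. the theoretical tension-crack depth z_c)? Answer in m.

K_a = tan²(45° − 27.6°/2) = 0.3668; √K_a = 0.6056.
The active pressure is zero where K_a γ z = 2c√K_a, so z_c = 2c/(γ√K_a) = 2×27.9/(17.6×0.6056) = 5.235 m.

5.24 m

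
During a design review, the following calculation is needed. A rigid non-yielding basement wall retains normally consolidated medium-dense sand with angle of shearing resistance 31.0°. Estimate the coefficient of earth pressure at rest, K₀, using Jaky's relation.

K₀ = 1 − sin φ' = 1 − sin 31.0° = 0.4850.

0.485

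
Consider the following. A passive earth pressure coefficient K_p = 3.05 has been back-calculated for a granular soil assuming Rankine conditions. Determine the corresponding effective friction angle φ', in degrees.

K_p = (1+sin φ)/(1−sin φ) ⇒ sin φ = (K_p − 1)/(K_p + 1) = 0.5062.
φ = arcsin(0.5062) = 30.41°.

30.4°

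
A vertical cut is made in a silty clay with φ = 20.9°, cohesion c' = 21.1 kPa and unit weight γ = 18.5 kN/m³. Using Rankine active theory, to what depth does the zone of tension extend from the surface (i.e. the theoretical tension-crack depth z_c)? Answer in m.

3.31 m

K_a = tan²(45° − 20.9°/2) = 0.4741; √K_a = 0.6886.
The active pressure is zero where K_a γ z = 2c√K_a, so z_c = 2c/(γ√K_a) = 2×21.1/(18.5×0.6886) = 3.313 m.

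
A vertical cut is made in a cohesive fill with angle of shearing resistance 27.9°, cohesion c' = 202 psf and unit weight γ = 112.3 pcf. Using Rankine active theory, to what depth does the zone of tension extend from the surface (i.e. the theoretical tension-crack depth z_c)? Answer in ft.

K_a = tan²(45° − 27.9°/2) = 0.3625; √K_a = 0.6020.
The active pressure is zero where K_a γ z = 2c√K_a, so z_c = 2c/(γ√K_a) = 2×202/(112.3×0.6020) = 5.975 ft.

5.98 ft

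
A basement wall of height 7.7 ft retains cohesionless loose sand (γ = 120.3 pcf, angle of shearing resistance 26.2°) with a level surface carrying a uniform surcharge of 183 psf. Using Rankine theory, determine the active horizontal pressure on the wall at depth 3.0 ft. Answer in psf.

K_a = (1 − sin φ)/(1 + sin φ) = 0.3874.
σ_v = γz + q = 120.3 × 3.0 + 183 = 543.9 psf.
σ_h = K_a σ_v = 0.3874 × 543.9 = 210.7 psf.

211 psf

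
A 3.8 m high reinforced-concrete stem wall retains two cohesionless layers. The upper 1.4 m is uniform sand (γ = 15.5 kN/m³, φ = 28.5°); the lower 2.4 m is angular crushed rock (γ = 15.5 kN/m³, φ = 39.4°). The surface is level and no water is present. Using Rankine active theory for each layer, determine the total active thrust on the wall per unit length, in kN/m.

K_a1 = tan²(45°−28.5°/2) = 0.3540; K_a2 = tan²(45°−39.4°/2) = 0.2234.
Layer 1: σ at base = K_a1 γ₁ h₁ = 7.681 kPa; P₁ = ½×7.681×1.4 = 5.377.
Layer 2: σ_v at top = γ₁h₁ = 21.70; σ_h top = K_a2×21.70 = 4.849; σ_h base = K_a2×(21.70+15.5×2.4) = 13.16.
P₂ = ½(4.849+13.16)×2.4 = 21.61. Total P_a = 5.377+21.61 = 26.99 kN/m.

27.0 kN/m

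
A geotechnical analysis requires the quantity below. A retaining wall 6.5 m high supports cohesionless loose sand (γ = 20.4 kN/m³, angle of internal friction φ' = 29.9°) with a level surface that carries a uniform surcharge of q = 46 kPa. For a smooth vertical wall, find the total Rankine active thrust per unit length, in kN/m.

K_a = tan²(45° − φ/2) = 0.3347.
Soil triangle: ½ K_a γ H² = 0.5×0.3347×20.4×6.5² = 144.2 kN/m.
Surcharge rectangle: K_a q H = 0.3347×46×6.5 = 100.1 kN/m.
Total = 144.2 + 100.1 = 244.3 kN/m.

244 kN/m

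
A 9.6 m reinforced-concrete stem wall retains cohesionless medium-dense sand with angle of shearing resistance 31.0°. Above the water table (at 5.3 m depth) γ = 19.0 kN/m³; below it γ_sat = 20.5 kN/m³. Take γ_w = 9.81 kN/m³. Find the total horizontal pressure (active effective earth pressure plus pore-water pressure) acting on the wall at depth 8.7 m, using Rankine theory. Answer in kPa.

77.2 kPa

K_a = (1 − sin φ)/(1 + sin φ) = 0.3201.
γ' = 20.5 − 9.81 = 10.69 kN/m³.
Effective vertical stress at 8.7 m: σ'_v = 19.0×5.3 + 10.69×3.40 = 137.0 kPa.
σ'_h = K_a σ'_v = 0.3201 × 137.0 = 43.87 kPa; u = γ_w × 3.40 = 33.35 kPa.
Total σ_h = 43.87 + 33.35 = 77.22 kPa.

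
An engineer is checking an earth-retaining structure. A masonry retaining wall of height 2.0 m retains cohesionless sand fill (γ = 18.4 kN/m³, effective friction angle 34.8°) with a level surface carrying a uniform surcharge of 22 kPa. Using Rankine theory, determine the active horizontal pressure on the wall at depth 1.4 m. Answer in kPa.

13.1 kPa

K_a = (1 − sin φ)/(1 + sin φ) = 0.2733.
σ_v = γz + q = 18.4 × 1.4 + 22 = 47.76 kPa.
σ_h = K_a σ_v = 0.2733 × 47.76 = 13.05 kPa.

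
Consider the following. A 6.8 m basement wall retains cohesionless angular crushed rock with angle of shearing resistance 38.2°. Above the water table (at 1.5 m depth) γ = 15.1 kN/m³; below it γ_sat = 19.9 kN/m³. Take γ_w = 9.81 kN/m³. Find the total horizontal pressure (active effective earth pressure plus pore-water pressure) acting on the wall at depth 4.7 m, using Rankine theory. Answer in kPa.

K_a = (1 − sin φ)/(1 + sin φ) = 0.2358.
γ' = 19.9 − 9.81 = 10.09 kN/m³.
Effective vertical stress at 4.7 m: σ'_v = 15.1×1.5 + 10.09×3.20 = 54.94 kPa.
σ'_h = K_a σ'_v = 0.2358 × 54.94 = 12.95 kPa; u = γ_w × 3.20 = 31.39 kPa.
Total σ_h = 12.95 + 31.39 = 44.35 kPa.

44.3 kPa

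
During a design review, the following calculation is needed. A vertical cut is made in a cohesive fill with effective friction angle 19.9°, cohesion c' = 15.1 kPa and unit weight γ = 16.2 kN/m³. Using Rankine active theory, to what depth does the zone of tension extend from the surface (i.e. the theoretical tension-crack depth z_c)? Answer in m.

2.66 m

K_a = tan²(45° − 19.9°/2) = 0.4921; √K_a = 0.7015.
The active pressure is zero where K_a γ z = 2c√K_a, so z_c = 2c/(γ√K_a) = 2×15.1/(16.2×0.7015) = 2.657 m.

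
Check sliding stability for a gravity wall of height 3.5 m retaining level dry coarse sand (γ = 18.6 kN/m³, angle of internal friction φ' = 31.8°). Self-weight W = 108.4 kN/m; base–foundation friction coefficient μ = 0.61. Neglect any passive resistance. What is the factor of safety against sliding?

1.87

K_a = tan²(45° − 31.8°/2) = 0.3098.
P_a = ½K_aγH² = 0.5×0.3098×18.6×3.5² = 35.29 kN/m, acting at H/3 = 1.167 m above the base.
FS_sliding = μW / P_a = 0.61×108.4 / 35.29 = 1.874.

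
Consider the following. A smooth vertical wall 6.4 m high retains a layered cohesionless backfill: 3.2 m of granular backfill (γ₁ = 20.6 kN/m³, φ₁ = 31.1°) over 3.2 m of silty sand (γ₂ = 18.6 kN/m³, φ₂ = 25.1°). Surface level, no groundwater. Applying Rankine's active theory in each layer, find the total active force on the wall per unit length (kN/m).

157 kN/m

K_a1 = tan²(45°−31.1°/2) = 0.3188; K_a2 = tan²(45°−25.1°/2) = 0.4043.
Layer 1: σ at base = K_a1 γ₁ h₁ = 21.02 kPa; P₁ = ½×21.02×3.2 = 33.62.
Layer 2: σ_v at top = γ₁h₁ = 65.92; σ_h top = K_a2×65.92 = 26.65; σ_h base = K_a2×(65.92+18.6×3.2) = 50.72.
P₂ = ½(26.65+50.72)×3.2 = 123.8. Total P_a = 33.62+123.8 = 157.4 kN/m.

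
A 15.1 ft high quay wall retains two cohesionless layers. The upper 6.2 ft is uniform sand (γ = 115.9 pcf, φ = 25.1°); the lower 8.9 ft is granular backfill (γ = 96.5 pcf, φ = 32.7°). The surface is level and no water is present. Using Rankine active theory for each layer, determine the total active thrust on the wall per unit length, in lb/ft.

K_a1 = tan²(45°−25.1°/2) = 0.4043; K_a2 = tan²(45°−32.7°/2) = 0.2985.
Layer 1: σ at base = K_a1 γ₁ h₁ = 290.5 psf; P₁ = ½×290.5×6.2 = 900.6.
Layer 2: σ_v at top = γ₁h₁ = 718.6; σ_h top = K_a2×718.6 = 214.5; σ_h base = K_a2×(718.6+96.5×8.9) = 470.9.
P₂ = ½(214.5+470.9)×8.9 = 3050. Total P_a = 900.6+3050 = 3950 lb/ft.

3950 lb/ft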